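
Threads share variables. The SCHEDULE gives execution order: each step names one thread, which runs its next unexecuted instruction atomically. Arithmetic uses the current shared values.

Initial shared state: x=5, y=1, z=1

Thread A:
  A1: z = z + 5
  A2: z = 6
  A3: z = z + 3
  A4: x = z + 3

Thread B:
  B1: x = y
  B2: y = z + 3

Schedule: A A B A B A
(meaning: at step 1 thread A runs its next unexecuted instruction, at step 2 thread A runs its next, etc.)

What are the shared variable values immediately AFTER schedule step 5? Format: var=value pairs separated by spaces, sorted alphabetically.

Answer: x=1 y=12 z=9

Derivation:
Step 1: thread A executes A1 (z = z + 5). Shared: x=5 y=1 z=6. PCs: A@1 B@0
Step 2: thread A executes A2 (z = 6). Shared: x=5 y=1 z=6. PCs: A@2 B@0
Step 3: thread B executes B1 (x = y). Shared: x=1 y=1 z=6. PCs: A@2 B@1
Step 4: thread A executes A3 (z = z + 3). Shared: x=1 y=1 z=9. PCs: A@3 B@1
Step 5: thread B executes B2 (y = z + 3). Shared: x=1 y=12 z=9. PCs: A@3 B@2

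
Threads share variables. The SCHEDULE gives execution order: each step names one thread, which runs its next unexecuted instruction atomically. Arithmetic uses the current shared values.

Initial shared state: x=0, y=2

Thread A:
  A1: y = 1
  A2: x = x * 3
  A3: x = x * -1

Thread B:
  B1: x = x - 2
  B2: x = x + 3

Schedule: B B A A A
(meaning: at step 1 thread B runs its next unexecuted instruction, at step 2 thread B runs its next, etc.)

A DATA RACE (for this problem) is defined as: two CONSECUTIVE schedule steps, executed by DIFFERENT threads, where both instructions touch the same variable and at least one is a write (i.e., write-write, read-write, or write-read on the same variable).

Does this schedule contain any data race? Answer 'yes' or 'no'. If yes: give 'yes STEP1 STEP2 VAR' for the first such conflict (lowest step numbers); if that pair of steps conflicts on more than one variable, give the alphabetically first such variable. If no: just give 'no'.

Answer: no

Derivation:
Steps 1,2: same thread (B). No race.
Steps 2,3: B(r=x,w=x) vs A(r=-,w=y). No conflict.
Steps 3,4: same thread (A). No race.
Steps 4,5: same thread (A). No race.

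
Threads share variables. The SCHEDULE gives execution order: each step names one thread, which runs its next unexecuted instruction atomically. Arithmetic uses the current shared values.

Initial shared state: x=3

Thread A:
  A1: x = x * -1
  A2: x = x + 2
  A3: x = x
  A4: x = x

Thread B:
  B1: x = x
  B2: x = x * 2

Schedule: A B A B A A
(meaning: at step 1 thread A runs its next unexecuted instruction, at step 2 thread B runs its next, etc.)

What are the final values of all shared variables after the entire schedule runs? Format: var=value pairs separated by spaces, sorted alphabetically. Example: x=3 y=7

Answer: x=-2

Derivation:
Step 1: thread A executes A1 (x = x * -1). Shared: x=-3. PCs: A@1 B@0
Step 2: thread B executes B1 (x = x). Shared: x=-3. PCs: A@1 B@1
Step 3: thread A executes A2 (x = x + 2). Shared: x=-1. PCs: A@2 B@1
Step 4: thread B executes B2 (x = x * 2). Shared: x=-2. PCs: A@2 B@2
Step 5: thread A executes A3 (x = x). Shared: x=-2. PCs: A@3 B@2
Step 6: thread A executes A4 (x = x). Shared: x=-2. PCs: A@4 B@2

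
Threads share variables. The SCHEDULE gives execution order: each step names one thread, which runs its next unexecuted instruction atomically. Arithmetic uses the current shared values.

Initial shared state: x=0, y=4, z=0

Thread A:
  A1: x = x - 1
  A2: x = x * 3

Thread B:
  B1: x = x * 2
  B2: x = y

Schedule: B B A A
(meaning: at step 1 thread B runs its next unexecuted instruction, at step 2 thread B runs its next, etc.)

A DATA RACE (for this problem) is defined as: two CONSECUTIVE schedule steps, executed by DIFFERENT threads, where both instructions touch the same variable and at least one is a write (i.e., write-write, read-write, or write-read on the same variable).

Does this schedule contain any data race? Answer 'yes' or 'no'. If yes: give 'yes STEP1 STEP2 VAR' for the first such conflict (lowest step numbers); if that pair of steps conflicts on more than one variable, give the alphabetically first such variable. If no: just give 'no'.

Steps 1,2: same thread (B). No race.
Steps 2,3: B(x = y) vs A(x = x - 1). RACE on x (W-W).
Steps 3,4: same thread (A). No race.
First conflict at steps 2,3.

Answer: yes 2 3 x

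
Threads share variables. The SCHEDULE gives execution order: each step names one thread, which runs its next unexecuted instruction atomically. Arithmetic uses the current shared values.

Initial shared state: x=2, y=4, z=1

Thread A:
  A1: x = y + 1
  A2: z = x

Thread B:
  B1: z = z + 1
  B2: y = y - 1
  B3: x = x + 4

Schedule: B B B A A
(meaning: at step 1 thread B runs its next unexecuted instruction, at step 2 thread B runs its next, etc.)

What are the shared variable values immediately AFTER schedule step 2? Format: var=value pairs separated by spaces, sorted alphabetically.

Answer: x=2 y=3 z=2

Derivation:
Step 1: thread B executes B1 (z = z + 1). Shared: x=2 y=4 z=2. PCs: A@0 B@1
Step 2: thread B executes B2 (y = y - 1). Shared: x=2 y=3 z=2. PCs: A@0 B@2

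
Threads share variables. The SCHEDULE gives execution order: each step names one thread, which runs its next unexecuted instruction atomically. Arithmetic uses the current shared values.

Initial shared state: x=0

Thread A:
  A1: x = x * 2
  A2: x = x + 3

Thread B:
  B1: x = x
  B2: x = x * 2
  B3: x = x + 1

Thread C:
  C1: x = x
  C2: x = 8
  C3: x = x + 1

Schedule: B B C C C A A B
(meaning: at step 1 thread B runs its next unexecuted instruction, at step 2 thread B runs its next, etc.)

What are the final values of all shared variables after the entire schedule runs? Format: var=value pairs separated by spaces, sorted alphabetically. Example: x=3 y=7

Answer: x=22

Derivation:
Step 1: thread B executes B1 (x = x). Shared: x=0. PCs: A@0 B@1 C@0
Step 2: thread B executes B2 (x = x * 2). Shared: x=0. PCs: A@0 B@2 C@0
Step 3: thread C executes C1 (x = x). Shared: x=0. PCs: A@0 B@2 C@1
Step 4: thread C executes C2 (x = 8). Shared: x=8. PCs: A@0 B@2 C@2
Step 5: thread C executes C3 (x = x + 1). Shared: x=9. PCs: A@0 B@2 C@3
Step 6: thread A executes A1 (x = x * 2). Shared: x=18. PCs: A@1 B@2 C@3
Step 7: thread A executes A2 (x = x + 3). Shared: x=21. PCs: A@2 B@2 C@3
Step 8: thread B executes B3 (x = x + 1). Shared: x=22. PCs: A@2 B@3 C@3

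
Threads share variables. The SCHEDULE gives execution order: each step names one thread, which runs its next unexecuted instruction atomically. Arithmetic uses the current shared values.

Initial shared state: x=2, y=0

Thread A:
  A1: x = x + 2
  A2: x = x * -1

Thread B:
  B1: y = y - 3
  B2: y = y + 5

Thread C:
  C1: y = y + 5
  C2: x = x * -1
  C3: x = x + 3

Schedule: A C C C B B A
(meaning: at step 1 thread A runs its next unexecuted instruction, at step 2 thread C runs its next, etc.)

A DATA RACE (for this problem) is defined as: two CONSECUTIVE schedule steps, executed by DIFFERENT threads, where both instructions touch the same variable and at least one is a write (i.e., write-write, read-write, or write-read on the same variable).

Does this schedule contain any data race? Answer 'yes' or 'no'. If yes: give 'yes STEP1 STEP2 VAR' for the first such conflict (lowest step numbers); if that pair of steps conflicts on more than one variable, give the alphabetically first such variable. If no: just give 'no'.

Steps 1,2: A(r=x,w=x) vs C(r=y,w=y). No conflict.
Steps 2,3: same thread (C). No race.
Steps 3,4: same thread (C). No race.
Steps 4,5: C(r=x,w=x) vs B(r=y,w=y). No conflict.
Steps 5,6: same thread (B). No race.
Steps 6,7: B(r=y,w=y) vs A(r=x,w=x). No conflict.

Answer: no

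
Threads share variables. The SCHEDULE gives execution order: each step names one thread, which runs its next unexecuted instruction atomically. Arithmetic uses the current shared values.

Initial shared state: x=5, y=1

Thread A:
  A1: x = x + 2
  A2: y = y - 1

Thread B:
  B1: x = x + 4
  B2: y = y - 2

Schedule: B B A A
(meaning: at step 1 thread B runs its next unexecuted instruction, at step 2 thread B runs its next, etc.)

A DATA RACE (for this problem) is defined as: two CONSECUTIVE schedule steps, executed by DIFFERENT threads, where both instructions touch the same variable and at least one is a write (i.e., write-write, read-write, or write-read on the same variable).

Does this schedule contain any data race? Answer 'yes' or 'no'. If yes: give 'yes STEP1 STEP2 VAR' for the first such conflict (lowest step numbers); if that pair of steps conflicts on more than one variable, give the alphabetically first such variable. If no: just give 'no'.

Steps 1,2: same thread (B). No race.
Steps 2,3: B(r=y,w=y) vs A(r=x,w=x). No conflict.
Steps 3,4: same thread (A). No race.

Answer: no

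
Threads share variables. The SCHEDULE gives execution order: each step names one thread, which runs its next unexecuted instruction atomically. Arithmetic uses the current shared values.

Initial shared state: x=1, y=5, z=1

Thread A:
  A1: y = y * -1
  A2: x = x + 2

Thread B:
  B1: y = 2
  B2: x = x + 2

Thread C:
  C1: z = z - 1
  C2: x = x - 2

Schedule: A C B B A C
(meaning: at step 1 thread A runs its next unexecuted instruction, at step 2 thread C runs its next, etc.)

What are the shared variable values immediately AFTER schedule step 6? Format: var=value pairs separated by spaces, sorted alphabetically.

Step 1: thread A executes A1 (y = y * -1). Shared: x=1 y=-5 z=1. PCs: A@1 B@0 C@0
Step 2: thread C executes C1 (z = z - 1). Shared: x=1 y=-5 z=0. PCs: A@1 B@0 C@1
Step 3: thread B executes B1 (y = 2). Shared: x=1 y=2 z=0. PCs: A@1 B@1 C@1
Step 4: thread B executes B2 (x = x + 2). Shared: x=3 y=2 z=0. PCs: A@1 B@2 C@1
Step 5: thread A executes A2 (x = x + 2). Shared: x=5 y=2 z=0. PCs: A@2 B@2 C@1
Step 6: thread C executes C2 (x = x - 2). Shared: x=3 y=2 z=0. PCs: A@2 B@2 C@2

Answer: x=3 y=2 z=0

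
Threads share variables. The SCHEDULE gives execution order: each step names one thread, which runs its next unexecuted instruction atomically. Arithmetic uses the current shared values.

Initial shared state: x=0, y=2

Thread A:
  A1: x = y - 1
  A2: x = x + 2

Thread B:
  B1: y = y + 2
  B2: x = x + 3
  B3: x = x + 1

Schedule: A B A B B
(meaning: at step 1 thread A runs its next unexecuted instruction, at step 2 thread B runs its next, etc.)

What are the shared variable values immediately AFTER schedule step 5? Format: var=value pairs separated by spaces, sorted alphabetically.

Step 1: thread A executes A1 (x = y - 1). Shared: x=1 y=2. PCs: A@1 B@0
Step 2: thread B executes B1 (y = y + 2). Shared: x=1 y=4. PCs: A@1 B@1
Step 3: thread A executes A2 (x = x + 2). Shared: x=3 y=4. PCs: A@2 B@1
Step 4: thread B executes B2 (x = x + 3). Shared: x=6 y=4. PCs: A@2 B@2
Step 5: thread B executes B3 (x = x + 1). Shared: x=7 y=4. PCs: A@2 B@3

Answer: x=7 y=4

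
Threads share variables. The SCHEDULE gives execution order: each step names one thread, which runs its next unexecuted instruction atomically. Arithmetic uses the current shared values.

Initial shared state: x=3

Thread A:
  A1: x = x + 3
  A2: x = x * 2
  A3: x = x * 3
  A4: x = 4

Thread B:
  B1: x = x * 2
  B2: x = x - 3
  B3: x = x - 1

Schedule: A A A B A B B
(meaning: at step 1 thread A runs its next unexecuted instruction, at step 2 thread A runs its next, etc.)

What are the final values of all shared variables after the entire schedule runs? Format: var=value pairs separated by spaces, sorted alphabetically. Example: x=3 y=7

Step 1: thread A executes A1 (x = x + 3). Shared: x=6. PCs: A@1 B@0
Step 2: thread A executes A2 (x = x * 2). Shared: x=12. PCs: A@2 B@0
Step 3: thread A executes A3 (x = x * 3). Shared: x=36. PCs: A@3 B@0
Step 4: thread B executes B1 (x = x * 2). Shared: x=72. PCs: A@3 B@1
Step 5: thread A executes A4 (x = 4). Shared: x=4. PCs: A@4 B@1
Step 6: thread B executes B2 (x = x - 3). Shared: x=1. PCs: A@4 B@2
Step 7: thread B executes B3 (x = x - 1). Shared: x=0. PCs: A@4 B@3

Answer: x=0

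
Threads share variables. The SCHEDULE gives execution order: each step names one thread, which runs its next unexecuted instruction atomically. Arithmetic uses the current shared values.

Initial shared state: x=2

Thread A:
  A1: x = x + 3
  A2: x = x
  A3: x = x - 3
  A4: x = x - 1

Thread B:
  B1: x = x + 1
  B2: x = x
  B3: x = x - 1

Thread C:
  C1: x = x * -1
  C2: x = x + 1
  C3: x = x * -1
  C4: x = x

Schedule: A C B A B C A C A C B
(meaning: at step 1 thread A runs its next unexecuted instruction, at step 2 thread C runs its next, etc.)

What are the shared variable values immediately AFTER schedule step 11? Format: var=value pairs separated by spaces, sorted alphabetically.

Step 1: thread A executes A1 (x = x + 3). Shared: x=5. PCs: A@1 B@0 C@0
Step 2: thread C executes C1 (x = x * -1). Shared: x=-5. PCs: A@1 B@0 C@1
Step 3: thread B executes B1 (x = x + 1). Shared: x=-4. PCs: A@1 B@1 C@1
Step 4: thread A executes A2 (x = x). Shared: x=-4. PCs: A@2 B@1 C@1
Step 5: thread B executes B2 (x = x). Shared: x=-4. PCs: A@2 B@2 C@1
Step 6: thread C executes C2 (x = x + 1). Shared: x=-3. PCs: A@2 B@2 C@2
Step 7: thread A executes A3 (x = x - 3). Shared: x=-6. PCs: A@3 B@2 C@2
Step 8: thread C executes C3 (x = x * -1). Shared: x=6. PCs: A@3 B@2 C@3
Step 9: thread A executes A4 (x = x - 1). Shared: x=5. PCs: A@4 B@2 C@3
Step 10: thread C executes C4 (x = x). Shared: x=5. PCs: A@4 B@2 C@4
Step 11: thread B executes B3 (x = x - 1). Shared: x=4. PCs: A@4 B@3 C@4

Answer: x=4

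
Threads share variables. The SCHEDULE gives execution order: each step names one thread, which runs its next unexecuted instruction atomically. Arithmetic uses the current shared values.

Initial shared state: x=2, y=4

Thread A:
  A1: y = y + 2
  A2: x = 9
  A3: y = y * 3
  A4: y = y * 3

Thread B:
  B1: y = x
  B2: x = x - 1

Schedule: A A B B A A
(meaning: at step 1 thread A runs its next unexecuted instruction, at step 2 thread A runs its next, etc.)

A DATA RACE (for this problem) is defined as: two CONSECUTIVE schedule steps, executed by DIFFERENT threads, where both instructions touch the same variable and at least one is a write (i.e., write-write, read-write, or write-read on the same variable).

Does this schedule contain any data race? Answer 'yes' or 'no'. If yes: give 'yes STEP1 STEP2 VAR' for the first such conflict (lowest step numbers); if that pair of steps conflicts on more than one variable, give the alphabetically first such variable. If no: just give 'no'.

Steps 1,2: same thread (A). No race.
Steps 2,3: A(x = 9) vs B(y = x). RACE on x (W-R).
Steps 3,4: same thread (B). No race.
Steps 4,5: B(r=x,w=x) vs A(r=y,w=y). No conflict.
Steps 5,6: same thread (A). No race.
First conflict at steps 2,3.

Answer: yes 2 3 x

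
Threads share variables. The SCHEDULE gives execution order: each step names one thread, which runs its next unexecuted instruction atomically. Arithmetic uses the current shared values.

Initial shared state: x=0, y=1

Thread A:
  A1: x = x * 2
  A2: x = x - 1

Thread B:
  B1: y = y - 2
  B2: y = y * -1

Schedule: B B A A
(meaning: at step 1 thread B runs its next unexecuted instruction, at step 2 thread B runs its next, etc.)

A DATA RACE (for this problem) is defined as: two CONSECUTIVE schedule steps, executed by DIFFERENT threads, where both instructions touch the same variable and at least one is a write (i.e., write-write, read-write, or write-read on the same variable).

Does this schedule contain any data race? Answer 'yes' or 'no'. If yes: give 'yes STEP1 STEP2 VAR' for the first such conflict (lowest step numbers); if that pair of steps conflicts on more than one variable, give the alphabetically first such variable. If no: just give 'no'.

Answer: no

Derivation:
Steps 1,2: same thread (B). No race.
Steps 2,3: B(r=y,w=y) vs A(r=x,w=x). No conflict.
Steps 3,4: same thread (A). No race.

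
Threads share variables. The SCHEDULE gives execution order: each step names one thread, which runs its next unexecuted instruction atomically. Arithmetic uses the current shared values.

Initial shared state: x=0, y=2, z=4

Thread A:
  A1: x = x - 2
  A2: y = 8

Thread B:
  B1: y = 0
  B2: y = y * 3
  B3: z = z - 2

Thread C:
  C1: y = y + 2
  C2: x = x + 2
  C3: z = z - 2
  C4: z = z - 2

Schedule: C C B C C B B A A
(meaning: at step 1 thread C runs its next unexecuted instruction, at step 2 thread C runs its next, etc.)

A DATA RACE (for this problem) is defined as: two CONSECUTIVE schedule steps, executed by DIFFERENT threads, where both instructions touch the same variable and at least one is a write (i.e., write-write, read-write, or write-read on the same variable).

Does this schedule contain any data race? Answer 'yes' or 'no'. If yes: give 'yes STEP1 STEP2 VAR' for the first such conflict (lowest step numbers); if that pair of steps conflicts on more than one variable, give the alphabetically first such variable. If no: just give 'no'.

Steps 1,2: same thread (C). No race.
Steps 2,3: C(r=x,w=x) vs B(r=-,w=y). No conflict.
Steps 3,4: B(r=-,w=y) vs C(r=z,w=z). No conflict.
Steps 4,5: same thread (C). No race.
Steps 5,6: C(r=z,w=z) vs B(r=y,w=y). No conflict.
Steps 6,7: same thread (B). No race.
Steps 7,8: B(r=z,w=z) vs A(r=x,w=x). No conflict.
Steps 8,9: same thread (A). No race.

Answer: no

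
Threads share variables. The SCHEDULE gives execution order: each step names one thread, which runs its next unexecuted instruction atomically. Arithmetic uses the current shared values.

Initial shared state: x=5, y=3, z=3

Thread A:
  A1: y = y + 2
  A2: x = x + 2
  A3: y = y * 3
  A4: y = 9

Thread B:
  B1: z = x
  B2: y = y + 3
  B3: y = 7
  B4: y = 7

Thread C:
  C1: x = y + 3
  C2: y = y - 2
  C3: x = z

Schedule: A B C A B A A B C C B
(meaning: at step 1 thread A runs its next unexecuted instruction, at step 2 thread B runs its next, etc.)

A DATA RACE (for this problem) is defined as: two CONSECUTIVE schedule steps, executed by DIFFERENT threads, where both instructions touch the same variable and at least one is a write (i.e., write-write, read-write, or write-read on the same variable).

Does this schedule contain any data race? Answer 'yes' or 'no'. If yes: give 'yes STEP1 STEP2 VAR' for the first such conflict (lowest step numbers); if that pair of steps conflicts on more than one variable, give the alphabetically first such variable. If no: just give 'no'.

Answer: yes 2 3 x

Derivation:
Steps 1,2: A(r=y,w=y) vs B(r=x,w=z). No conflict.
Steps 2,3: B(z = x) vs C(x = y + 3). RACE on x (R-W).
Steps 3,4: C(x = y + 3) vs A(x = x + 2). RACE on x (W-W).
Steps 4,5: A(r=x,w=x) vs B(r=y,w=y). No conflict.
Steps 5,6: B(y = y + 3) vs A(y = y * 3). RACE on y (W-W).
Steps 6,7: same thread (A). No race.
Steps 7,8: A(y = 9) vs B(y = 7). RACE on y (W-W).
Steps 8,9: B(y = 7) vs C(y = y - 2). RACE on y (W-W).
Steps 9,10: same thread (C). No race.
Steps 10,11: C(r=z,w=x) vs B(r=-,w=y). No conflict.
First conflict at steps 2,3.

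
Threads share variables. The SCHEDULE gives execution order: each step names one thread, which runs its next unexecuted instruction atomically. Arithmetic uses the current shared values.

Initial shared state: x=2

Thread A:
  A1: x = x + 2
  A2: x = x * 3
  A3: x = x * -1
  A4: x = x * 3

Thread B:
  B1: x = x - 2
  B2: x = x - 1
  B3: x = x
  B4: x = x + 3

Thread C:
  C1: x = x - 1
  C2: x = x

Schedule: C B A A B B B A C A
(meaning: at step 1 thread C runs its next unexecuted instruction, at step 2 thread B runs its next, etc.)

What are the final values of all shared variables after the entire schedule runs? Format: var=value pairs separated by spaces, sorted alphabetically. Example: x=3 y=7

Answer: x=-15

Derivation:
Step 1: thread C executes C1 (x = x - 1). Shared: x=1. PCs: A@0 B@0 C@1
Step 2: thread B executes B1 (x = x - 2). Shared: x=-1. PCs: A@0 B@1 C@1
Step 3: thread A executes A1 (x = x + 2). Shared: x=1. PCs: A@1 B@1 C@1
Step 4: thread A executes A2 (x = x * 3). Shared: x=3. PCs: A@2 B@1 C@1
Step 5: thread B executes B2 (x = x - 1). Shared: x=2. PCs: A@2 B@2 C@1
Step 6: thread B executes B3 (x = x). Shared: x=2. PCs: A@2 B@3 C@1
Step 7: thread B executes B4 (x = x + 3). Shared: x=5. PCs: A@2 B@4 C@1
Step 8: thread A executes A3 (x = x * -1). Shared: x=-5. PCs: A@3 B@4 C@1
Step 9: thread C executes C2 (x = x). Shared: x=-5. PCs: A@3 B@4 C@2
Step 10: thread A executes A4 (x = x * 3). Shared: x=-15. PCs: A@4 B@4 C@2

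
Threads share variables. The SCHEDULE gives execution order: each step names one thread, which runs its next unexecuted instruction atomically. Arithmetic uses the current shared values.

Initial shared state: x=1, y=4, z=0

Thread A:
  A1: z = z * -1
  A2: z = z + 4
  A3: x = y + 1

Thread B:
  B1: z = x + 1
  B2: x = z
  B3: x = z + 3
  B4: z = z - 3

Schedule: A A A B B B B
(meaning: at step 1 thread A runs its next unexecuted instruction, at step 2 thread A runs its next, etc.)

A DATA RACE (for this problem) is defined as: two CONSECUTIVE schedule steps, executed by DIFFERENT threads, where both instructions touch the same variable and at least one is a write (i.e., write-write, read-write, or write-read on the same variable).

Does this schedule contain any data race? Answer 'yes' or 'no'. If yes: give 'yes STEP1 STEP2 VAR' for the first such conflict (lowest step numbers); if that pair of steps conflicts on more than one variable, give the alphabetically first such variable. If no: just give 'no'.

Answer: yes 3 4 x

Derivation:
Steps 1,2: same thread (A). No race.
Steps 2,3: same thread (A). No race.
Steps 3,4: A(x = y + 1) vs B(z = x + 1). RACE on x (W-R).
Steps 4,5: same thread (B). No race.
Steps 5,6: same thread (B). No race.
Steps 6,7: same thread (B). No race.
First conflict at steps 3,4.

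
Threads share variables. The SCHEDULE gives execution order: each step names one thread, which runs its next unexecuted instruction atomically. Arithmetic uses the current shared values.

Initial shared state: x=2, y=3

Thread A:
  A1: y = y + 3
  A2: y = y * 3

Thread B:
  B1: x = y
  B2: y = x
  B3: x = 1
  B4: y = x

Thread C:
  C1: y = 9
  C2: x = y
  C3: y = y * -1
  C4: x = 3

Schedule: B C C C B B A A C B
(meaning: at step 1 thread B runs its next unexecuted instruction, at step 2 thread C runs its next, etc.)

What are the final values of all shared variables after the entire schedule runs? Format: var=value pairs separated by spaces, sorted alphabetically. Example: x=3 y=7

Answer: x=3 y=3

Derivation:
Step 1: thread B executes B1 (x = y). Shared: x=3 y=3. PCs: A@0 B@1 C@0
Step 2: thread C executes C1 (y = 9). Shared: x=3 y=9. PCs: A@0 B@1 C@1
Step 3: thread C executes C2 (x = y). Shared: x=9 y=9. PCs: A@0 B@1 C@2
Step 4: thread C executes C3 (y = y * -1). Shared: x=9 y=-9. PCs: A@0 B@1 C@3
Step 5: thread B executes B2 (y = x). Shared: x=9 y=9. PCs: A@0 B@2 C@3
Step 6: thread B executes B3 (x = 1). Shared: x=1 y=9. PCs: A@0 B@3 C@3
Step 7: thread A executes A1 (y = y + 3). Shared: x=1 y=12. PCs: A@1 B@3 C@3
Step 8: thread A executes A2 (y = y * 3). Shared: x=1 y=36. PCs: A@2 B@3 C@3
Step 9: thread C executes C4 (x = 3). Shared: x=3 y=36. PCs: A@2 B@3 C@4
Step 10: thread B executes B4 (y = x). Shared: x=3 y=3. PCs: A@2 B@4 C@4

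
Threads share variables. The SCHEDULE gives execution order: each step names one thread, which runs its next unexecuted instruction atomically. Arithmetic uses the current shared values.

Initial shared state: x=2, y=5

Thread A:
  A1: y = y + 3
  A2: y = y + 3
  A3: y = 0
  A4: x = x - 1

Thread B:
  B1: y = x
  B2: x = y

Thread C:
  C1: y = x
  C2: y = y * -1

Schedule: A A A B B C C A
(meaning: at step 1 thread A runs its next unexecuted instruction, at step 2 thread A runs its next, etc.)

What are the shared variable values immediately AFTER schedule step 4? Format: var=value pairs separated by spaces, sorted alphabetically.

Answer: x=2 y=2

Derivation:
Step 1: thread A executes A1 (y = y + 3). Shared: x=2 y=8. PCs: A@1 B@0 C@0
Step 2: thread A executes A2 (y = y + 3). Shared: x=2 y=11. PCs: A@2 B@0 C@0
Step 3: thread A executes A3 (y = 0). Shared: x=2 y=0. PCs: A@3 B@0 C@0
Step 4: thread B executes B1 (y = x). Shared: x=2 y=2. PCs: A@3 B@1 C@0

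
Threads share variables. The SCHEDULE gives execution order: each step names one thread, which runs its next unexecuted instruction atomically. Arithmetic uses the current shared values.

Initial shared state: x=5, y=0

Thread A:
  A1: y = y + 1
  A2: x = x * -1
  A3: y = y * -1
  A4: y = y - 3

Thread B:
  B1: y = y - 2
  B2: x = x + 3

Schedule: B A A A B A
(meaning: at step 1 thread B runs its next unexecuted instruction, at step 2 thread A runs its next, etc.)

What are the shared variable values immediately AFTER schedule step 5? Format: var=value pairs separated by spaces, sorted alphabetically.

Step 1: thread B executes B1 (y = y - 2). Shared: x=5 y=-2. PCs: A@0 B@1
Step 2: thread A executes A1 (y = y + 1). Shared: x=5 y=-1. PCs: A@1 B@1
Step 3: thread A executes A2 (x = x * -1). Shared: x=-5 y=-1. PCs: A@2 B@1
Step 4: thread A executes A3 (y = y * -1). Shared: x=-5 y=1. PCs: A@3 B@1
Step 5: thread B executes B2 (x = x + 3). Shared: x=-2 y=1. PCs: A@3 B@2

Answer: x=-2 y=1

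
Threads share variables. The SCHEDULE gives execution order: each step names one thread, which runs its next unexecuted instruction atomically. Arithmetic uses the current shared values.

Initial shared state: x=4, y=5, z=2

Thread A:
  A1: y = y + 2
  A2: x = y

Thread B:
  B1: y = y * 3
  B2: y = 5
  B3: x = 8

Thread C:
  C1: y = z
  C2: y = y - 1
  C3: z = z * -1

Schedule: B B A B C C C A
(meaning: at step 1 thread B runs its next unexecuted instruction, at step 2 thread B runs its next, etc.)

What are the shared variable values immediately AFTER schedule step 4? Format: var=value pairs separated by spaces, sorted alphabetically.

Step 1: thread B executes B1 (y = y * 3). Shared: x=4 y=15 z=2. PCs: A@0 B@1 C@0
Step 2: thread B executes B2 (y = 5). Shared: x=4 y=5 z=2. PCs: A@0 B@2 C@0
Step 3: thread A executes A1 (y = y + 2). Shared: x=4 y=7 z=2. PCs: A@1 B@2 C@0
Step 4: thread B executes B3 (x = 8). Shared: x=8 y=7 z=2. PCs: A@1 B@3 C@0

Answer: x=8 y=7 z=2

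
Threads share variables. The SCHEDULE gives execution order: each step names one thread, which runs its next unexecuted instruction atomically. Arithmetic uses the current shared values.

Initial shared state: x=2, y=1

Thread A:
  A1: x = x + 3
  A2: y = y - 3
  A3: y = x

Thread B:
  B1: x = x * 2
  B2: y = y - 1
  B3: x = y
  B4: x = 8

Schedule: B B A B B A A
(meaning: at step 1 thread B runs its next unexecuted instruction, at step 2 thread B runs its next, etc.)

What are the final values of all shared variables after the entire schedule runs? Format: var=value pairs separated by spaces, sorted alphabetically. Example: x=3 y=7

Answer: x=8 y=8

Derivation:
Step 1: thread B executes B1 (x = x * 2). Shared: x=4 y=1. PCs: A@0 B@1
Step 2: thread B executes B2 (y = y - 1). Shared: x=4 y=0. PCs: A@0 B@2
Step 3: thread A executes A1 (x = x + 3). Shared: x=7 y=0. PCs: A@1 B@2
Step 4: thread B executes B3 (x = y). Shared: x=0 y=0. PCs: A@1 B@3
Step 5: thread B executes B4 (x = 8). Shared: x=8 y=0. PCs: A@1 B@4
Step 6: thread A executes A2 (y = y - 3). Shared: x=8 y=-3. PCs: A@2 B@4
Step 7: thread A executes A3 (y = x). Shared: x=8 y=8. PCs: A@3 B@4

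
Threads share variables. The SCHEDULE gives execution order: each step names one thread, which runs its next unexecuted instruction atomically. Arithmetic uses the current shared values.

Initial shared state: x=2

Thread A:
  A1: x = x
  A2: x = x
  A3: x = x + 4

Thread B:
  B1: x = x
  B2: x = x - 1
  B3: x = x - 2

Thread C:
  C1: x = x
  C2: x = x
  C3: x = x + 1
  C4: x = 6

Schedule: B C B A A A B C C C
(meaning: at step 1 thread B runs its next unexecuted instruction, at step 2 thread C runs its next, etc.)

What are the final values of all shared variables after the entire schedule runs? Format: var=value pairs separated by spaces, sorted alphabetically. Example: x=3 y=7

Answer: x=6

Derivation:
Step 1: thread B executes B1 (x = x). Shared: x=2. PCs: A@0 B@1 C@0
Step 2: thread C executes C1 (x = x). Shared: x=2. PCs: A@0 B@1 C@1
Step 3: thread B executes B2 (x = x - 1). Shared: x=1. PCs: A@0 B@2 C@1
Step 4: thread A executes A1 (x = x). Shared: x=1. PCs: A@1 B@2 C@1
Step 5: thread A executes A2 (x = x). Shared: x=1. PCs: A@2 B@2 C@1
Step 6: thread A executes A3 (x = x + 4). Shared: x=5. PCs: A@3 B@2 C@1
Step 7: thread B executes B3 (x = x - 2). Shared: x=3. PCs: A@3 B@3 C@1
Step 8: thread C executes C2 (x = x). Shared: x=3. PCs: A@3 B@3 C@2
Step 9: thread C executes C3 (x = x + 1). Shared: x=4. PCs: A@3 B@3 C@3
Step 10: thread C executes C4 (x = 6). Shared: x=6. PCs: A@3 B@3 C@4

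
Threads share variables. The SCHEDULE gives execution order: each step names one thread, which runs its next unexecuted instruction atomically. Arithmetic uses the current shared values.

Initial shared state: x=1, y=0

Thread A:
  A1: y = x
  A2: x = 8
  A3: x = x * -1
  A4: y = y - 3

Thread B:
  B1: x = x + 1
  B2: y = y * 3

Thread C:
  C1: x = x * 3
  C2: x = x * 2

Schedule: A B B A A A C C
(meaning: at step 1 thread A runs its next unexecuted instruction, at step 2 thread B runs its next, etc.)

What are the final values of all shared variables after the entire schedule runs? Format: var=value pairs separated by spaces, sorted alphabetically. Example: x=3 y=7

Answer: x=-48 y=0

Derivation:
Step 1: thread A executes A1 (y = x). Shared: x=1 y=1. PCs: A@1 B@0 C@0
Step 2: thread B executes B1 (x = x + 1). Shared: x=2 y=1. PCs: A@1 B@1 C@0
Step 3: thread B executes B2 (y = y * 3). Shared: x=2 y=3. PCs: A@1 B@2 C@0
Step 4: thread A executes A2 (x = 8). Shared: x=8 y=3. PCs: A@2 B@2 C@0
Step 5: thread A executes A3 (x = x * -1). Shared: x=-8 y=3. PCs: A@3 B@2 C@0
Step 6: thread A executes A4 (y = y - 3). Shared: x=-8 y=0. PCs: A@4 B@2 C@0
Step 7: thread C executes C1 (x = x * 3). Shared: x=-24 y=0. PCs: A@4 B@2 C@1
Step 8: thread C executes C2 (x = x * 2). Shared: x=-48 y=0. PCs: A@4 B@2 C@2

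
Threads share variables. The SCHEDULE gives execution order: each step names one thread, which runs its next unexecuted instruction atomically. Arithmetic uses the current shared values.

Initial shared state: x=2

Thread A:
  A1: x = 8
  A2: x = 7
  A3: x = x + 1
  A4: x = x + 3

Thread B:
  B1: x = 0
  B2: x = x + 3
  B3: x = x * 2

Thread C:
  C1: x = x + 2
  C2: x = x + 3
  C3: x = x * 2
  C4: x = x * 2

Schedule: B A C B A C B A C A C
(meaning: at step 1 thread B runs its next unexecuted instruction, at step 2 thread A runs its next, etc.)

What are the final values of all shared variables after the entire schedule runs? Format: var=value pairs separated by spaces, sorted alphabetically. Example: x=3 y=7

Step 1: thread B executes B1 (x = 0). Shared: x=0. PCs: A@0 B@1 C@0
Step 2: thread A executes A1 (x = 8). Shared: x=8. PCs: A@1 B@1 C@0
Step 3: thread C executes C1 (x = x + 2). Shared: x=10. PCs: A@1 B@1 C@1
Step 4: thread B executes B2 (x = x + 3). Shared: x=13. PCs: A@1 B@2 C@1
Step 5: thread A executes A2 (x = 7). Shared: x=7. PCs: A@2 B@2 C@1
Step 6: thread C executes C2 (x = x + 3). Shared: x=10. PCs: A@2 B@2 C@2
Step 7: thread B executes B3 (x = x * 2). Shared: x=20. PCs: A@2 B@3 C@2
Step 8: thread A executes A3 (x = x + 1). Shared: x=21. PCs: A@3 B@3 C@2
Step 9: thread C executes C3 (x = x * 2). Shared: x=42. PCs: A@3 B@3 C@3
Step 10: thread A executes A4 (x = x + 3). Shared: x=45. PCs: A@4 B@3 C@3
Step 11: thread C executes C4 (x = x * 2). Shared: x=90. PCs: A@4 B@3 C@4

Answer: x=90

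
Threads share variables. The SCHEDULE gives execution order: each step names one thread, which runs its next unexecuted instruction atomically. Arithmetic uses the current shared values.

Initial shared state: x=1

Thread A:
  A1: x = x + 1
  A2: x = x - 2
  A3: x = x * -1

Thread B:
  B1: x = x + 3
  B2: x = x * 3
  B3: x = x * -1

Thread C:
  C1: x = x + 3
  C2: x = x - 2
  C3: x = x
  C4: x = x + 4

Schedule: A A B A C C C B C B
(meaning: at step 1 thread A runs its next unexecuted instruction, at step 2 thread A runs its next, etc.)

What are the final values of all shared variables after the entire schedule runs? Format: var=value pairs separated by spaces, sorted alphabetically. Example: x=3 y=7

Answer: x=2

Derivation:
Step 1: thread A executes A1 (x = x + 1). Shared: x=2. PCs: A@1 B@0 C@0
Step 2: thread A executes A2 (x = x - 2). Shared: x=0. PCs: A@2 B@0 C@0
Step 3: thread B executes B1 (x = x + 3). Shared: x=3. PCs: A@2 B@1 C@0
Step 4: thread A executes A3 (x = x * -1). Shared: x=-3. PCs: A@3 B@1 C@0
Step 5: thread C executes C1 (x = x + 3). Shared: x=0. PCs: A@3 B@1 C@1
Step 6: thread C executes C2 (x = x - 2). Shared: x=-2. PCs: A@3 B@1 C@2
Step 7: thread C executes C3 (x = x). Shared: x=-2. PCs: A@3 B@1 C@3
Step 8: thread B executes B2 (x = x * 3). Shared: x=-6. PCs: A@3 B@2 C@3
Step 9: thread C executes C4 (x = x + 4). Shared: x=-2. PCs: A@3 B@2 C@4
Step 10: thread B executes B3 (x = x * -1). Shared: x=2. PCs: A@3 B@3 C@4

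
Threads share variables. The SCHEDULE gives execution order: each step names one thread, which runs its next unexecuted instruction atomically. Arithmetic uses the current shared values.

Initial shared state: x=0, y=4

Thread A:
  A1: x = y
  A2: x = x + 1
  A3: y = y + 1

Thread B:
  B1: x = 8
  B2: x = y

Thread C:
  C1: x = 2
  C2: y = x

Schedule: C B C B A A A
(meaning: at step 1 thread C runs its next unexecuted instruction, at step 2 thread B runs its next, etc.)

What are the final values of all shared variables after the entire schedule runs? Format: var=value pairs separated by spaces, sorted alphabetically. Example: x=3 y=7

Answer: x=9 y=9

Derivation:
Step 1: thread C executes C1 (x = 2). Shared: x=2 y=4. PCs: A@0 B@0 C@1
Step 2: thread B executes B1 (x = 8). Shared: x=8 y=4. PCs: A@0 B@1 C@1
Step 3: thread C executes C2 (y = x). Shared: x=8 y=8. PCs: A@0 B@1 C@2
Step 4: thread B executes B2 (x = y). Shared: x=8 y=8. PCs: A@0 B@2 C@2
Step 5: thread A executes A1 (x = y). Shared: x=8 y=8. PCs: A@1 B@2 C@2
Step 6: thread A executes A2 (x = x + 1). Shared: x=9 y=8. PCs: A@2 B@2 C@2
Step 7: thread A executes A3 (y = y + 1). Shared: x=9 y=9. PCs: A@3 B@2 C@2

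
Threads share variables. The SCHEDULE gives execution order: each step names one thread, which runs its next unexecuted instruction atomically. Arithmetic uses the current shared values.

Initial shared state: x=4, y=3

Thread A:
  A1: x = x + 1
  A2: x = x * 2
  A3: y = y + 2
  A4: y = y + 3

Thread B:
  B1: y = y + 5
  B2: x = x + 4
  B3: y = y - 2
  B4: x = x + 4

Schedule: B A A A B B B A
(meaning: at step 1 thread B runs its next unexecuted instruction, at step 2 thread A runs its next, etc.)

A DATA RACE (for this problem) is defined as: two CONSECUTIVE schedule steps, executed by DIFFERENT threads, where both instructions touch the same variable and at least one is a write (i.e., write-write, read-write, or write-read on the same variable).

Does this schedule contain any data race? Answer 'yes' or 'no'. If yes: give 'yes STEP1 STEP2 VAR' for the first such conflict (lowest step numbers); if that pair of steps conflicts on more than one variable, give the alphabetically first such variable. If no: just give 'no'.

Steps 1,2: B(r=y,w=y) vs A(r=x,w=x). No conflict.
Steps 2,3: same thread (A). No race.
Steps 3,4: same thread (A). No race.
Steps 4,5: A(r=y,w=y) vs B(r=x,w=x). No conflict.
Steps 5,6: same thread (B). No race.
Steps 6,7: same thread (B). No race.
Steps 7,8: B(r=x,w=x) vs A(r=y,w=y). No conflict.

Answer: no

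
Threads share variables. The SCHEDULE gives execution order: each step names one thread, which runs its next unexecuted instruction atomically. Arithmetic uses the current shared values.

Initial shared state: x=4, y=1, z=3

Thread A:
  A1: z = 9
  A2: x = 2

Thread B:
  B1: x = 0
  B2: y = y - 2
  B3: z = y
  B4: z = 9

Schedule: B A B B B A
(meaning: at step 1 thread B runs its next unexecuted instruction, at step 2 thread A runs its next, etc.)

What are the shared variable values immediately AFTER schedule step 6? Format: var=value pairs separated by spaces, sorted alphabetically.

Step 1: thread B executes B1 (x = 0). Shared: x=0 y=1 z=3. PCs: A@0 B@1
Step 2: thread A executes A1 (z = 9). Shared: x=0 y=1 z=9. PCs: A@1 B@1
Step 3: thread B executes B2 (y = y - 2). Shared: x=0 y=-1 z=9. PCs: A@1 B@2
Step 4: thread B executes B3 (z = y). Shared: x=0 y=-1 z=-1. PCs: A@1 B@3
Step 5: thread B executes B4 (z = 9). Shared: x=0 y=-1 z=9. PCs: A@1 B@4
Step 6: thread A executes A2 (x = 2). Shared: x=2 y=-1 z=9. PCs: A@2 B@4

Answer: x=2 y=-1 z=9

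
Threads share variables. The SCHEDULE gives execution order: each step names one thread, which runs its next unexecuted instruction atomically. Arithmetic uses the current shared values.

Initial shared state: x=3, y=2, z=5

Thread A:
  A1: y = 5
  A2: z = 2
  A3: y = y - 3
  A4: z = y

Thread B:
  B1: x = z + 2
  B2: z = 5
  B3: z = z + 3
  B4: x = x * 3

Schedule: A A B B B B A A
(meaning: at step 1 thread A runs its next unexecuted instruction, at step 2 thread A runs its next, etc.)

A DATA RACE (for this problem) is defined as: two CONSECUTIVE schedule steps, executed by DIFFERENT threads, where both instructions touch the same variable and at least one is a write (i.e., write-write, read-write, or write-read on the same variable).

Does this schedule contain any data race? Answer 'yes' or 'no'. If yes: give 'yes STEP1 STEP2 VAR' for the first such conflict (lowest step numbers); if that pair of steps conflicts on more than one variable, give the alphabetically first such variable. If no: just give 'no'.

Answer: yes 2 3 z

Derivation:
Steps 1,2: same thread (A). No race.
Steps 2,3: A(z = 2) vs B(x = z + 2). RACE on z (W-R).
Steps 3,4: same thread (B). No race.
Steps 4,5: same thread (B). No race.
Steps 5,6: same thread (B). No race.
Steps 6,7: B(r=x,w=x) vs A(r=y,w=y). No conflict.
Steps 7,8: same thread (A). No race.
First conflict at steps 2,3.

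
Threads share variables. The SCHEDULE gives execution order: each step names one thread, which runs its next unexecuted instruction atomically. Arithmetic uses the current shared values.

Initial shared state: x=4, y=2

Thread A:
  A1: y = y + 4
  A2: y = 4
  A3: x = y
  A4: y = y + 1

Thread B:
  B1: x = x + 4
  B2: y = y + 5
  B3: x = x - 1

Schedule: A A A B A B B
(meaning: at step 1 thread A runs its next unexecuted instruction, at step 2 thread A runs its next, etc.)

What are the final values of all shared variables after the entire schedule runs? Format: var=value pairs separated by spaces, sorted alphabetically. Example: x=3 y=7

Answer: x=7 y=10

Derivation:
Step 1: thread A executes A1 (y = y + 4). Shared: x=4 y=6. PCs: A@1 B@0
Step 2: thread A executes A2 (y = 4). Shared: x=4 y=4. PCs: A@2 B@0
Step 3: thread A executes A3 (x = y). Shared: x=4 y=4. PCs: A@3 B@0
Step 4: thread B executes B1 (x = x + 4). Shared: x=8 y=4. PCs: A@3 B@1
Step 5: thread A executes A4 (y = y + 1). Shared: x=8 y=5. PCs: A@4 B@1
Step 6: thread B executes B2 (y = y + 5). Shared: x=8 y=10. PCs: A@4 B@2
Step 7: thread B executes B3 (x = x - 1). Shared: x=7 y=10. PCs: A@4 B@3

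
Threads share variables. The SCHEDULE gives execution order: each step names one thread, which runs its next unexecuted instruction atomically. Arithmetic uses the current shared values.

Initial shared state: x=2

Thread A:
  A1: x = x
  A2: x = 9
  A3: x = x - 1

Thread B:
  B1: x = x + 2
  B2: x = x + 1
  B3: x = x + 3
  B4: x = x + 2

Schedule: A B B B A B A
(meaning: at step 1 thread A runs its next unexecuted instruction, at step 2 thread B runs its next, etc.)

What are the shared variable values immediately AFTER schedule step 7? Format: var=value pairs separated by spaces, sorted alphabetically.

Step 1: thread A executes A1 (x = x). Shared: x=2. PCs: A@1 B@0
Step 2: thread B executes B1 (x = x + 2). Shared: x=4. PCs: A@1 B@1
Step 3: thread B executes B2 (x = x + 1). Shared: x=5. PCs: A@1 B@2
Step 4: thread B executes B3 (x = x + 3). Shared: x=8. PCs: A@1 B@3
Step 5: thread A executes A2 (x = 9). Shared: x=9. PCs: A@2 B@3
Step 6: thread B executes B4 (x = x + 2). Shared: x=11. PCs: A@2 B@4
Step 7: thread A executes A3 (x = x - 1). Shared: x=10. PCs: A@3 B@4

Answer: x=10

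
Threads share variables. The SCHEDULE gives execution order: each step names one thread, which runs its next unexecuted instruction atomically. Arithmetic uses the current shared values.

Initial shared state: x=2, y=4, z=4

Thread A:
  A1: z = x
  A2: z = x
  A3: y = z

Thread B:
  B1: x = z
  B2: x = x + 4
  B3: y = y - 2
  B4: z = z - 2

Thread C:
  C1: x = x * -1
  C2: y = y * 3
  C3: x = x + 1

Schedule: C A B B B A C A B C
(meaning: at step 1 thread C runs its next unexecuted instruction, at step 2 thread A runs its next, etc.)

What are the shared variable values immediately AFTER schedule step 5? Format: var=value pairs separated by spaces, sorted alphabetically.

Step 1: thread C executes C1 (x = x * -1). Shared: x=-2 y=4 z=4. PCs: A@0 B@0 C@1
Step 2: thread A executes A1 (z = x). Shared: x=-2 y=4 z=-2. PCs: A@1 B@0 C@1
Step 3: thread B executes B1 (x = z). Shared: x=-2 y=4 z=-2. PCs: A@1 B@1 C@1
Step 4: thread B executes B2 (x = x + 4). Shared: x=2 y=4 z=-2. PCs: A@1 B@2 C@1
Step 5: thread B executes B3 (y = y - 2). Shared: x=2 y=2 z=-2. PCs: A@1 B@3 C@1

Answer: x=2 y=2 z=-2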